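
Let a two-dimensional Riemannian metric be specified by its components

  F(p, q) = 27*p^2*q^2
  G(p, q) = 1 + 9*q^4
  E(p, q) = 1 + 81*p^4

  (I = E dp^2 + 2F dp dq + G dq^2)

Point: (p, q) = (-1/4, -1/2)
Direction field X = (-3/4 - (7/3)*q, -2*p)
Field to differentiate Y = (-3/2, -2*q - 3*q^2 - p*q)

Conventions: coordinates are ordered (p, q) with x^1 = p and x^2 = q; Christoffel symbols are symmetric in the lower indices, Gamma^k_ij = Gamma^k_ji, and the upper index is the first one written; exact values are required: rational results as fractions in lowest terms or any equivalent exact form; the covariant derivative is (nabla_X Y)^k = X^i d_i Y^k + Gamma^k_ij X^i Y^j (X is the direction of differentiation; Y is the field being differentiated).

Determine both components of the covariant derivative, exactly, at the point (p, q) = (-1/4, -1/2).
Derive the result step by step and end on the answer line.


E = 337/256, F = 27/64, G = 25/16 at the point
E_p = -81/16, E_q = 0, F_p = -27/8, F_q = -27/16, G_p = 0, G_q = -9/2
EG - F^2 = 481/256;  g^inv = (256/481) * [[25/16, -27/64], [-27/64, 337/256]]
first-kind symbols [ij,l] = (1/2)(d_i g_jl + d_j g_il - d_l g_ij): [pp,p] = E_p/2 = -81/32, [pp,q] = F_p - E_q/2 = -27/8, [pq,p] = E_q/2 = 0, [pq,q] = G_p/2 = 0, [qq,p] = F_q - G_p/2 = -27/16, [qq,q] = G_q/2 = -9/4
Gamma^p_ij = (G*[ij,p] - F*[ij,q])/(EG - F^2), Gamma^q_ij = (E*[ij,q] - F*[ij,p])/(EG - F^2)
Gamma_ppp = -648/481, Gamma_ppq = 0, Gamma_pqq = -432/481, Gamma_qpp = -864/481, Gamma_qpq = 0, Gamma_qqq = -576/481
X = (5/12, 1/2), Y = (-3/2, 1/8) at the point

Answer: (nabla_X Y)^p = 378/481, (nabla_X Y)^q = 5429/2886


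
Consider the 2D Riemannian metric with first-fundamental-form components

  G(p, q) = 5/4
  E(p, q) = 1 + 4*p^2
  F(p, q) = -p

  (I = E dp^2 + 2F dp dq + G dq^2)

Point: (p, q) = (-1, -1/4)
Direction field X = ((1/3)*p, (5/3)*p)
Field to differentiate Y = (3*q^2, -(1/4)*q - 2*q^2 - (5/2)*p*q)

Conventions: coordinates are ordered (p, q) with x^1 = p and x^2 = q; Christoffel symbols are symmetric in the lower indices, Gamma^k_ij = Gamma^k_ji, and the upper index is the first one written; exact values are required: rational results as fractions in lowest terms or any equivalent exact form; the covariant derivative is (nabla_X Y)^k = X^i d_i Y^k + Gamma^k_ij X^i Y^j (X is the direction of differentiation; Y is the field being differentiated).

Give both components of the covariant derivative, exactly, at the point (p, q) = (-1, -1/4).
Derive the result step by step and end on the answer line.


E = 5, F = 1, G = 5/4 at the point
E_p = -8, E_q = 0, F_p = -1, F_q = 0, G_p = 0, G_q = 0
EG - F^2 = 21/4;  g^inv = (4/21) * [[5/4, -1], [-1, 5]]
first-kind symbols [ij,l] = (1/2)(d_i g_jl + d_j g_il - d_l g_ij): [pp,p] = E_p/2 = -4, [pp,q] = F_p - E_q/2 = -1, [pq,p] = E_q/2 = 0, [pq,q] = G_p/2 = 0, [qq,p] = F_q - G_p/2 = 0, [qq,q] = G_q/2 = 0
Gamma^p_ij = (G*[ij,p] - F*[ij,q])/(EG - F^2), Gamma^q_ij = (E*[ij,q] - F*[ij,p])/(EG - F^2)
Gamma_ppp = -16/21, Gamma_ppq = 0, Gamma_pqq = 0, Gamma_qpp = -4/21, Gamma_qpq = 0, Gamma_qqq = 0
X = (-1/3, -5/3), Y = (3/16, -11/16) at the point

Answer: (nabla_X Y)^p = 107/42, (nabla_X Y)^q = -943/168


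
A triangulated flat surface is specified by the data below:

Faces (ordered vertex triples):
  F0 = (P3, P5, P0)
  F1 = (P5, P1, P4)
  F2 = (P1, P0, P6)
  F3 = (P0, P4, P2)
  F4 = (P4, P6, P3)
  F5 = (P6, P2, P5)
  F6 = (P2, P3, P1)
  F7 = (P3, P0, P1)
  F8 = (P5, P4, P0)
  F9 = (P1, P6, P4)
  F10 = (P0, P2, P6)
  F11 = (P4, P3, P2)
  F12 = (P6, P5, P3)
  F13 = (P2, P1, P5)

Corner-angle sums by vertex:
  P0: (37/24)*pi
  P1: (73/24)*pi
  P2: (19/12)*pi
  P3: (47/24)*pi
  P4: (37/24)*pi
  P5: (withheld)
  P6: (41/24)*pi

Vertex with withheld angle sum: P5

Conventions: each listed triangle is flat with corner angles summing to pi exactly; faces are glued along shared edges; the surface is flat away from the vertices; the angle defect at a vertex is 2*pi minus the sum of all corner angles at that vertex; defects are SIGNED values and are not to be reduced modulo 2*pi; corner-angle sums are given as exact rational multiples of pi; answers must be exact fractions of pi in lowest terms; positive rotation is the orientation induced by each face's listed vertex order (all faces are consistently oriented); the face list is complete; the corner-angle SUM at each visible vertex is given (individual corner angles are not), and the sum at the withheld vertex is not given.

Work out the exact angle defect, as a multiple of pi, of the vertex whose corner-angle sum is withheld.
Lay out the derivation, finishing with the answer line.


V = 7, E = 21, F = 14; chi = V - E + F = 0
Gauss-Bonnet: total defect = 2*pi*chi = 0; visible defects sum to (5/8)*pi

Answer: defect(P5) = (-5/8)*pi


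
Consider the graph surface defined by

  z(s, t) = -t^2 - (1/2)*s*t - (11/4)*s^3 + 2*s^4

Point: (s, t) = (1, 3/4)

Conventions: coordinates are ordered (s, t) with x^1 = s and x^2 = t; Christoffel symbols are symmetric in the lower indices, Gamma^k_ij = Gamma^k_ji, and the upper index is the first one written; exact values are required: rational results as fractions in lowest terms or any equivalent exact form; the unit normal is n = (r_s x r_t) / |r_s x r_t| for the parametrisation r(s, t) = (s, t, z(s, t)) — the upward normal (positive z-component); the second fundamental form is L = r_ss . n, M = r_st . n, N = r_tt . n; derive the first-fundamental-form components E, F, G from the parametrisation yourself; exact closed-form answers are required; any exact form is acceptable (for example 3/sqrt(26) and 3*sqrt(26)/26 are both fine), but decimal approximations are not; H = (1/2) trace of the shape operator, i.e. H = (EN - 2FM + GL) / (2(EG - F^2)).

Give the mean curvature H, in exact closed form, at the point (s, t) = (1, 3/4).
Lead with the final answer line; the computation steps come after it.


Answer: H = 9208*sqrt(345)/119025

z_s = -5/8, z_t = -2, z_ss = 15/2, z_st = -1/2, z_tt = -2
E = 89/64, F = 5/4, G = 5; answer radicand W^2 = 345/64
unnormalised second-form numerators: l = 15/2, m = -1/2, n = -2; L = l/sqrt(345/64), and similarly M = m/sqrt(W^2), N = n/sqrt(W^2)
H = (E*n - 2*F*m + G*l) / (2*(EG - F^2)*sqrt(W^2)); E*n - 2*F*m + G*l = 1151/32, EG - F^2 = 345/64, so H = (1151/345)/sqrt(345/64)


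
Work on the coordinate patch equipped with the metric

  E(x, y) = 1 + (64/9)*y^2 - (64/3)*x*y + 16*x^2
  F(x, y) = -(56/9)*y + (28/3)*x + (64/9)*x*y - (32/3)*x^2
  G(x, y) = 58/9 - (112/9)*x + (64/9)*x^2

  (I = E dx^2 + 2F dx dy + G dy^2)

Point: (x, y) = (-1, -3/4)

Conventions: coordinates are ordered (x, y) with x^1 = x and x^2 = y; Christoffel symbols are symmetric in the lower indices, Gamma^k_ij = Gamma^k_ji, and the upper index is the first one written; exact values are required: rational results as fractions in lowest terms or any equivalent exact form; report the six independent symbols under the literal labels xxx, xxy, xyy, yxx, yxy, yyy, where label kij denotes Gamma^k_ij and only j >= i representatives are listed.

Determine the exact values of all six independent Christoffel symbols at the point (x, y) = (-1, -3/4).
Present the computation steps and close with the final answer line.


E = 5, F = -10, G = 26 at the point
E_x = -16, E_y = 32/3, F_x = 76/3, F_y = -40/3, G_x = -80/3, G_y = 0
EG - F^2 = 30;  g^inv = (1/30) * [[26, 10], [10, 5]]
first-kind symbols [ij,l] = (1/2)(d_i g_jl + d_j g_il - d_l g_ij): [xx,x] = E_x/2 = -8, [xx,y] = F_x - E_y/2 = 20, [xy,x] = E_y/2 = 16/3, [xy,y] = G_x/2 = -40/3, [yy,x] = F_y - G_x/2 = 0, [yy,y] = G_y/2 = 0
Gamma^x_ij = (G*[ij,x] - F*[ij,y])/(EG - F^2), Gamma^y_ij = (E*[ij,y] - F*[ij,x])/(EG - F^2)

Answer: Gamma_xxx = -4/15, Gamma_xxy = 8/45, Gamma_xyy = 0, Gamma_yxx = 2/3, Gamma_yxy = -4/9, Gamma_yyy = 0


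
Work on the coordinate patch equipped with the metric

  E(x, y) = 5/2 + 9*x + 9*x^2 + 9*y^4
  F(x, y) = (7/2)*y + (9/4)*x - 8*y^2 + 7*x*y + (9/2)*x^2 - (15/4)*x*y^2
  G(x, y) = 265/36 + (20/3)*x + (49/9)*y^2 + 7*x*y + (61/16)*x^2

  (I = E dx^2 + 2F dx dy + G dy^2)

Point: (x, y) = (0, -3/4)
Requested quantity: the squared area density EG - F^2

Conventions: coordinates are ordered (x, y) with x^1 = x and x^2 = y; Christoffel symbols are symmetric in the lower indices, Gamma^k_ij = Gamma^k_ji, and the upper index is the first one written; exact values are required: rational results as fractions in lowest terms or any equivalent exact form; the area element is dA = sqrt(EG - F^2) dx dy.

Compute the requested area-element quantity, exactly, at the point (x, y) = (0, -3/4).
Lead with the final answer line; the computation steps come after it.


Answer: EG - F^2 = 183445/36864

E = 1369/256, F = -57/8, G = 1501/144; EG - F^2 = 183445/36864


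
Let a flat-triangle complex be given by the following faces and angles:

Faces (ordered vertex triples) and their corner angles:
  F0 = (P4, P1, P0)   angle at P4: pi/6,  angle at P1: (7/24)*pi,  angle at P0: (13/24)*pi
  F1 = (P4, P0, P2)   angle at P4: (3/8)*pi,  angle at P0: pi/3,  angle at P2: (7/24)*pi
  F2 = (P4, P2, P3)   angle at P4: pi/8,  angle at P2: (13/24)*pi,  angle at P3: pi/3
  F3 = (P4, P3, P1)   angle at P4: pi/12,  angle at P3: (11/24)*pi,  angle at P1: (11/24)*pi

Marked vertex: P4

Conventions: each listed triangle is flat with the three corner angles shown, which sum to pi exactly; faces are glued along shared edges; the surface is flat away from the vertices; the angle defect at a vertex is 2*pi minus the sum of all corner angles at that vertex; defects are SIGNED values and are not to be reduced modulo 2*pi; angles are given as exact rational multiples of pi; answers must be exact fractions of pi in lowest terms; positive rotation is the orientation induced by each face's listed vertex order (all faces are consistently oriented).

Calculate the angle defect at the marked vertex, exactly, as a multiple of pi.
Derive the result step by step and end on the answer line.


Sum of corner angles at P4: (3/4)*pi
defect = 2*pi - (3/4)*pi

Answer: defect(P4) = (5/4)*pi


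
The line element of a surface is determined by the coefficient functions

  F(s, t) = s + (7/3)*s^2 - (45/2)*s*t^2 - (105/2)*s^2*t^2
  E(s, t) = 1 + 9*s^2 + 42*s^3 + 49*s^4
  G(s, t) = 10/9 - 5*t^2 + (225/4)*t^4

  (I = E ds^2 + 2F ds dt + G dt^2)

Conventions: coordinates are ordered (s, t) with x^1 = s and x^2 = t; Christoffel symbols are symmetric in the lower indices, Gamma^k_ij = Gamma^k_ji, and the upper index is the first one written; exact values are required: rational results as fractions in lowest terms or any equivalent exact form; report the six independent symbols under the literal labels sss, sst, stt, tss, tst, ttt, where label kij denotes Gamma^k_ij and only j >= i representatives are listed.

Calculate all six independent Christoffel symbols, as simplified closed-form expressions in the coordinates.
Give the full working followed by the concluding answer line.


E = 1 + 9*s^2 + 42*s^3 + 49*s^4; F = s + (7/3)*s^2 - (45/2)*s*t^2 - (105/2)*s^2*t^2; G = 10/9 - 5*t^2 + (225/4)*t^4
Gamma^k_ij = (1/2) g^{kl} (d_i g_jl + d_j g_il - d_l g_ij), with g^inv = (1/(EG-F^2)) [[G, -F], [-F, E]]
first partials: E_s = 18*s + 126*s^2 + 196*s^3, E_t = 0, F_s = 1 + (14/3)*s - (45/2)*t^2 - 105*s*t^2, F_t = -45*s*t - 105*s^2*t, G_s = 0, G_t = -10*t + 225*t^3
D = EG - F^2 = 10/9 - 5*t^2 + 9*s^2 + 42*s^3 + (225/4)*t^4 + 49*s^4
expanded: Gamma^s_ss = (G E_s - 2F F_s + F E_t)/(2D), Gamma^s_st = (G E_t - F G_s)/(2D), Gamma^s_tt = (2G F_t - G G_s - F G_t)/(2D), Gamma^t_ss = (2E F_s - E E_t - F E_s)/(2D), Gamma^t_st = (E G_s - F E_t)/(2D), Gamma^t_tt = (E G_t - 2F F_t + F G_s)/(2D); substitute and cancel common factors

Answer: Gamma_sss = (3528*s^3 + 2268*s^2 + 324*s)/(1764*s^4 + 1512*s^3 + 324*s^2 + 2025*t^4 - 180*t^2 + 40), Gamma_sst = 0, Gamma_stt = (-3780*s^2*t - 1620*s*t)/(1764*s^4 + 1512*s^3 + 324*s^2 + 2025*t^4 - 180*t^2 + 40), Gamma_tss = (-3780*s*t^2 + 168*s - 810*t^2 + 36)/(1764*s^4 + 1512*s^3 + 324*s^2 + 2025*t^4 - 180*t^2 + 40), Gamma_tst = 0, Gamma_ttt = (4050*t^3 - 180*t)/(1764*s^4 + 1512*s^3 + 324*s^2 + 2025*t^4 - 180*t^2 + 40)


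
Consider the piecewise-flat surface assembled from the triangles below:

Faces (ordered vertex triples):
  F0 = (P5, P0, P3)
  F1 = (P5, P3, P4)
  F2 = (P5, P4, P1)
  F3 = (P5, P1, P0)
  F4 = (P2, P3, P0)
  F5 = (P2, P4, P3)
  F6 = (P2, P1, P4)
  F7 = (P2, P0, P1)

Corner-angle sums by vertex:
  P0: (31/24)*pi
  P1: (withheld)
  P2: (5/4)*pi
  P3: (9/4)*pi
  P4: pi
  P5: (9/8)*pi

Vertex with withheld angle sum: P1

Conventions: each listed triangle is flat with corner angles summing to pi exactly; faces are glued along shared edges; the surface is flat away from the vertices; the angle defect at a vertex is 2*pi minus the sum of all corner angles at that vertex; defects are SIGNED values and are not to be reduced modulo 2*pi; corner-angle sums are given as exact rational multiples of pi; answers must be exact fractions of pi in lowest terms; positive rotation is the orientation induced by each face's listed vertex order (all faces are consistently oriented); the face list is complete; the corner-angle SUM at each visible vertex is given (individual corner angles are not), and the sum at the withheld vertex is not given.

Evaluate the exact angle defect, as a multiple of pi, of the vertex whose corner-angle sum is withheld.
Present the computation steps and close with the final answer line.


V = 6, E = 12, F = 8; chi = V - E + F = 2
Gauss-Bonnet: total defect = 2*pi*chi = 4*pi; visible defects sum to (37/12)*pi

Answer: defect(P1) = (11/12)*pi


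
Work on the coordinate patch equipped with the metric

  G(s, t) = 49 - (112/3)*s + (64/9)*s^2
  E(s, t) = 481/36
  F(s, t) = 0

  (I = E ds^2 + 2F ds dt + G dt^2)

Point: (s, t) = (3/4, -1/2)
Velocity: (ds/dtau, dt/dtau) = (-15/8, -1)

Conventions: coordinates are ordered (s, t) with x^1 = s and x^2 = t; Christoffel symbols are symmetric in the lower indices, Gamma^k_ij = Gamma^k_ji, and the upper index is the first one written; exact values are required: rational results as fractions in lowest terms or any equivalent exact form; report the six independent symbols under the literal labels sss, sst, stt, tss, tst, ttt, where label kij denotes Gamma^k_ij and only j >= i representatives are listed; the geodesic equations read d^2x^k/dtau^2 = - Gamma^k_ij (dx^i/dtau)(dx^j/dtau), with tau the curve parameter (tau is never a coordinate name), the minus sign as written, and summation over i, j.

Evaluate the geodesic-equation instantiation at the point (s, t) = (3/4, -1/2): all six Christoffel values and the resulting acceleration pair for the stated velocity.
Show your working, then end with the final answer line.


E = 481/36, F = 0, G = 25 at the point
E_s = 0, E_t = 0, F_s = 0, F_t = 0, G_s = -80/3, G_t = 0
EG - F^2 = 12025/36;  g^inv = (36/12025) * [[25, 0], [0, 481/36]]
first-kind symbols [ij,l] = (1/2)(d_i g_jl + d_j g_il - d_l g_ij): [ss,s] = E_s/2 = 0, [ss,t] = F_s - E_t/2 = 0, [st,s] = E_t/2 = 0, [st,t] = G_s/2 = -40/3, [tt,s] = F_t - G_s/2 = 40/3, [tt,t] = G_t/2 = 0
Gamma^s_ij = (G*[ij,s] - F*[ij,t])/(EG - F^2), Gamma^t_ij = (E*[ij,t] - F*[ij,s])/(EG - F^2)
Gamma_sss = 0, Gamma_sst = 0, Gamma_stt = 480/481, Gamma_tss = 0, Gamma_tst = -8/15, Gamma_ttt = 0
d^2s/dtau^2 = -(Gamma_sss*(-15/8)^2 + 2*Gamma_sst*(-15/8)*(-1) + Gamma_stt*(-1)^2) = -480/481
d^2t/dtau^2 = -(Gamma_tss*(-15/8)^2 + 2*Gamma_tst*(-15/8)*(-1) + Gamma_ttt*(-1)^2) = 2

Answer: Gamma_sss = 0, Gamma_sst = 0, Gamma_stt = 480/481, Gamma_tss = 0, Gamma_tst = -8/15, Gamma_ttt = 0; accelerations (d^2s/dtau^2, d^2t/dtau^2) = (-480/481, 2)


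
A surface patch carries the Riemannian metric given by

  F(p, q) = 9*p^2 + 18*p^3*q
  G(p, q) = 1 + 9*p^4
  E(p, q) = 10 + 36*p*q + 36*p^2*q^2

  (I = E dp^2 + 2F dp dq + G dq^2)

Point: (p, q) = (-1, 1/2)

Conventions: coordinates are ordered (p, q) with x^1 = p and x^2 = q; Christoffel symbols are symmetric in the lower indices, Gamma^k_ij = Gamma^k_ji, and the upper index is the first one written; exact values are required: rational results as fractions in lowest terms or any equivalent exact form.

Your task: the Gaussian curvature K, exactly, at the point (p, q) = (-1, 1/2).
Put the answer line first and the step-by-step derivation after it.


Answer: K = -9/25

E = 1, F = 0, G = 10, EG - F^2 = 10 at the point
E_p = 0, E_q = 0, F_p = 9, F_q = -18, G_p = -36, G_q = 0
E_qq = 72, F_pq = 54, G_pp = 108
Compute both Brioschi determinants and normalise by (EG - F^2)^2.
M1 = [[-E_qq/2 + F_pq - G_pp/2, E_p/2, F_p - E_q/2], [F_q - G_p/2, E, F], [G_q/2, F, G]] = [[-36, 0, 9], [0, 1, 0], [0, 0, 10]]; det M1 = -360
M2 = [[0, E_q/2, G_p/2], [E_q/2, E, F], [G_p/2, F, G]] = [[0, 0, -18], [0, 1, 0], [-18, 0, 10]]; det M2 = -324
det M1 - det M2 = -36; K = -36 / (10)^2 = -9/25


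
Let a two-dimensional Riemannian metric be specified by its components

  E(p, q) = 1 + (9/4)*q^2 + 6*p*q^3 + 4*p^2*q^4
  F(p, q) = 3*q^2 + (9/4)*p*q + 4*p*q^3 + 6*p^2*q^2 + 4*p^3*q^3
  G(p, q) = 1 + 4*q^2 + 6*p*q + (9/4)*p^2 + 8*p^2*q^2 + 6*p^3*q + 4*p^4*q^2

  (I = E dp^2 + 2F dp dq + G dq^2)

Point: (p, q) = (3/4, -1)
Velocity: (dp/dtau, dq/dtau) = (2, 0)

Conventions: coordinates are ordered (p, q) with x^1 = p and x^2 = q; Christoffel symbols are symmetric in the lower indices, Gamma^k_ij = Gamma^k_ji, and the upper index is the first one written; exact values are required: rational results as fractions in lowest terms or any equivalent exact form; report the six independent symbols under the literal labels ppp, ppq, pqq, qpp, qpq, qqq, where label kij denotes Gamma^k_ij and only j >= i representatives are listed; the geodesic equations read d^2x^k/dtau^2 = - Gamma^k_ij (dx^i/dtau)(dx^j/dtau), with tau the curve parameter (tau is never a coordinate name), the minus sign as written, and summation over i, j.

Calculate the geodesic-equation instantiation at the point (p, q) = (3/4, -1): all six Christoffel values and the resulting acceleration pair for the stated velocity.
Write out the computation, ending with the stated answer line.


E = 1, F = 0, G = 5 at the point
E_p = 0, E_q = 0, F_p = -4, F_q = 3, G_p = 6, G_q = -25/2
EG - F^2 = 5;  g^inv = (1/5) * [[5, 0], [0, 1]]
first-kind symbols [ij,l] = (1/2)(d_i g_jl + d_j g_il - d_l g_ij): [pp,p] = E_p/2 = 0, [pp,q] = F_p - E_q/2 = -4, [pq,p] = E_q/2 = 0, [pq,q] = G_p/2 = 3, [qq,p] = F_q - G_p/2 = 0, [qq,q] = G_q/2 = -25/4
Gamma^p_ij = (G*[ij,p] - F*[ij,q])/(EG - F^2), Gamma^q_ij = (E*[ij,q] - F*[ij,p])/(EG - F^2)
Gamma_ppp = 0, Gamma_ppq = 0, Gamma_pqq = 0, Gamma_qpp = -4/5, Gamma_qpq = 3/5, Gamma_qqq = -5/4
d^2p/dtau^2 = -(Gamma_ppp*(2)^2 + 2*Gamma_ppq*(2)*(0) + Gamma_pqq*(0)^2) = 0
d^2q/dtau^2 = -(Gamma_qpp*(2)^2 + 2*Gamma_qpq*(2)*(0) + Gamma_qqq*(0)^2) = 16/5

Answer: Gamma_ppp = 0, Gamma_ppq = 0, Gamma_pqq = 0, Gamma_qpp = -4/5, Gamma_qpq = 3/5, Gamma_qqq = -5/4; accelerations (d^2p/dtau^2, d^2q/dtau^2) = (0, 16/5)


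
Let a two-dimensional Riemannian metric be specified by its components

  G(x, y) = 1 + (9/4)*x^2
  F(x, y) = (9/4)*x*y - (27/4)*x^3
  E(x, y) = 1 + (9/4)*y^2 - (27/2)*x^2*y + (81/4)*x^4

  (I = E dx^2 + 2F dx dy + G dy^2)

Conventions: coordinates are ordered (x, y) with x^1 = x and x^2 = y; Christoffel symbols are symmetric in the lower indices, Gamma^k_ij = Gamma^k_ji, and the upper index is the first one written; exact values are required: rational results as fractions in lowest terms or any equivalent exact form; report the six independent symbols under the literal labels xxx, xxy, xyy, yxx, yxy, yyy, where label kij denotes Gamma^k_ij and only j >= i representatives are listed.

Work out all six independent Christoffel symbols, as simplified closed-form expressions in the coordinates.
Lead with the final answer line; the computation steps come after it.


Answer: Gamma_xxx = (162*x^3 - 54*x*y)/(81*x^4 - 54*x^2*y + 9*x^2 + 9*y^2 + 4), Gamma_xxy = (-27*x^2 + 9*y)/(81*x^4 - 54*x^2*y + 9*x^2 + 9*y^2 + 4), Gamma_xyy = 0, Gamma_yxx = -54*x^2/(81*x^4 - 54*x^2*y + 9*x^2 + 9*y^2 + 4), Gamma_yxy = 9*x/(81*x^4 - 54*x^2*y + 9*x^2 + 9*y^2 + 4), Gamma_yyy = 0

E = 1 + (9/4)*y^2 - (27/2)*x^2*y + (81/4)*x^4; F = (9/4)*x*y - (27/4)*x^3; G = 1 + (9/4)*x^2
Gamma^k_ij = (1/2) g^{kl} (d_i g_jl + d_j g_il - d_l g_ij), with g^inv = (1/(EG-F^2)) [[G, -F], [-F, E]]
first partials: E_x = -27*x*y + 81*x^3, E_y = (9/2)*y - (27/2)*x^2, F_x = (9/4)*y - (81/4)*x^2, F_y = (9/4)*x, G_x = (9/2)*x, G_y = 0
D = EG - F^2 = 1 + (9/4)*y^2 + (9/4)*x^2 - (27/2)*x^2*y + (81/4)*x^4
expanded: Gamma^x_xx = (G E_x - 2F F_x + F E_y)/(2D), Gamma^x_xy = (G E_y - F G_x)/(2D), Gamma^x_yy = (2G F_y - G G_x - F G_y)/(2D), Gamma^y_xx = (2E F_x - E E_y - F E_x)/(2D), Gamma^y_xy = (E G_x - F E_y)/(2D), Gamma^y_yy = (E G_y - 2F F_y + F G_x)/(2D); substitute and cancel common factors


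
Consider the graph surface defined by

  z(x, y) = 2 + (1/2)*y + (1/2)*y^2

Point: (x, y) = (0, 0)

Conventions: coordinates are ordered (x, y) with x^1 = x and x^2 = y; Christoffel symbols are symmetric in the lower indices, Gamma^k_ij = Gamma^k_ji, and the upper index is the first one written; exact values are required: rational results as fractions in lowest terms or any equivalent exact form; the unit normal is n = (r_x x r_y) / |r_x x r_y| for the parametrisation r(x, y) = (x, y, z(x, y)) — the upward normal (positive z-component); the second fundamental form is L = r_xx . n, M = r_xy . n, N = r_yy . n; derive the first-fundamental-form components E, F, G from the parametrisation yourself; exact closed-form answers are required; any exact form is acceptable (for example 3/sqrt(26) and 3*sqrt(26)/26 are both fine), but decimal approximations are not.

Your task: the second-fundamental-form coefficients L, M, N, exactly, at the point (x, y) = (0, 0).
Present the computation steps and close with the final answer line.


z_x = 0, z_y = 1/2, z_xx = 0, z_xy = 0, z_yy = 1
E = 1, F = 0, G = 5/4; answer radicand W^2 = 5/4
unnormalised second-form numerators: l = 0, m = 0, n = 1; L = l/sqrt(5/4), and similarly M = m/sqrt(W^2), N = n/sqrt(W^2)

Answer: L = 0, M = 0, N = 2*sqrt(5)/5


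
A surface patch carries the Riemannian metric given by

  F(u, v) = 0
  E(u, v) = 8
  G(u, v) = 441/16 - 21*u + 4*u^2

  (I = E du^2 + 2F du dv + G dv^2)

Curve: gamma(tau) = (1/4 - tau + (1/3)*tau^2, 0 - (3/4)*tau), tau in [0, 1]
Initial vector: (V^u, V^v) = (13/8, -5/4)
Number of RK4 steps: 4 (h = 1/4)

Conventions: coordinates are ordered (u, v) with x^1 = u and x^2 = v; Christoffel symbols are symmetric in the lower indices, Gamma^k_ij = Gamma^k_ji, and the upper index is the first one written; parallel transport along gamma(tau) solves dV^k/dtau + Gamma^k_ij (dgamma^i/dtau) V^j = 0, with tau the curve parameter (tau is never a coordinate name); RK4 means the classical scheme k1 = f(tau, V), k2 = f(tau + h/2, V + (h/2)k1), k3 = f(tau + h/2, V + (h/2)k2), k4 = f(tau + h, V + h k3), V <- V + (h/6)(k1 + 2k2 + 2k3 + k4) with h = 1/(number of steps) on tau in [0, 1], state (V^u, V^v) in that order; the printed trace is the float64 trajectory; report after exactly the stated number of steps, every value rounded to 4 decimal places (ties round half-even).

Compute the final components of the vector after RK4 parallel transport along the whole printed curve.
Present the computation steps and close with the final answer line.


gamma'(tau) = (-1 + (2/3)*tau, -3/4); f(tau, V)^k = -Gamma^k_ij(gamma(tau)) gamma'^i(tau) V^j; h = 1/4; intermediate values shown to 6 dp
curve data and Christoffel symbols at the stage parameters:
  tau = 0.000000: gamma = (0.250000, 0.000000), gamma' = (-1.000000, -0.750000); Gamma_uuu = 0.000000, Gamma_uuv = 0.000000, Gamma_uvv = 1.187500, Gamma_vuu = 0.000000, Gamma_vuv = -0.421053, Gamma_vvv = 0.000000
  tau = 0.125000: gamma = (0.130208, -0.093750), gamma' = (-0.916667, -0.750000); Gamma_uuu = 0.000000, Gamma_uuv = 0.000000, Gamma_uvv = 1.247396, Gamma_vuu = 0.000000, Gamma_vuv = -0.400835, Gamma_vvv = 0.000000
  tau = 0.250000: gamma = (0.020833, -0.187500), gamma' = (-0.833333, -0.750000); Gamma_uuu = 0.000000, Gamma_uuv = 0.000000, Gamma_uvv = 1.302083, Gamma_vuu = 0.000000, Gamma_vuv = -0.384000, Gamma_vvv = 0.000000
  tau = 0.375000: gamma = (-0.078125, -0.281250), gamma' = (-0.750000, -0.750000); Gamma_uuu = 0.000000, Gamma_uuv = 0.000000, Gamma_uvv = 1.351562, Gamma_vuu = 0.000000, Gamma_vuv = -0.369942, Gamma_vvv = 0.000000
  tau = 0.500000: gamma = (-0.166667, -0.375000), gamma' = (-0.666667, -0.750000); Gamma_uuu = 0.000000, Gamma_uuv = 0.000000, Gamma_uvv = 1.395833, Gamma_vuu = 0.000000, Gamma_vuv = -0.358209, Gamma_vvv = 0.000000
  tau = 0.625000: gamma = (-0.244792, -0.468750), gamma' = (-0.583333, -0.750000); Gamma_uuu = 0.000000, Gamma_uuv = 0.000000, Gamma_uvv = 1.434896, Gamma_vuu = 0.000000, Gamma_vuv = -0.348457, Gamma_vvv = 0.000000
  tau = 0.750000: gamma = (-0.312500, -0.562500), gamma' = (-0.500000, -0.750000); Gamma_uuu = 0.000000, Gamma_uuv = 0.000000, Gamma_uvv = 1.468750, Gamma_vuu = 0.000000, Gamma_vuv = -0.340426, Gamma_vvv = 0.000000
  tau = 0.875000: gamma = (-0.369792, -0.656250), gamma' = (-0.416667, -0.750000); Gamma_uuu = 0.000000, Gamma_uuv = 0.000000, Gamma_uvv = 1.497396, Gamma_vuu = 0.000000, Gamma_vuv = -0.333913, Gamma_vvv = 0.000000
  tau = 1.000000: gamma = (-0.416667, -0.750000), gamma' = (-0.333333, -0.750000); Gamma_uuu = 0.000000, Gamma_uuv = 0.000000, Gamma_uvv = 1.520833, Gamma_vuu = 0.000000, Gamma_vuv = -0.328767, Gamma_vvv = 0.000000
step 0: V^u = 1.6250, V^v = -1.2500
step 1: k1 = (-1.113281, 0.013158), k2 = (-1.167895, 0.012003), k3 = (-1.168030, 0.014109), k4 = (-1.217259, 0.014969); V <- V + (h/6)(k1 + 2k2 + 2k3 + k4): V^u = 1.3332, V^v = -1.2467
step 2: k1 = (-1.217434, 0.014957), k2 = (-1.261801, 0.017682), k3 = (-1.261456, 0.019126), k4 = (-1.300083, 0.023109); V <- V + (h/6)(k1 + 2k2 + 2k3 + k4): V^u = 1.0181, V^v = -1.2420
step 3: k1 = (-1.300217, 0.023086), k2 = (-1.333498, 0.028281), k3 = (-1.332800, 0.029237), k4 = (-1.360088, 0.035301); V <- V + (h/6)(k1 + 2k2 + 2k3 + k4): V^u = 0.6850, V^v = -1.2348
step 4: k1 = (-1.360179, 0.035273), k2 = (-1.381756, 0.042206), k3 = (-1.380783, 0.042760), k4 = (-1.396219, 0.050352); V <- V + (h/6)(k1 + 2k2 + 2k3 + k4): V^u = 0.3400, V^v = -1.2241

Answer: V^u = 0.3400, V^v = -1.2241


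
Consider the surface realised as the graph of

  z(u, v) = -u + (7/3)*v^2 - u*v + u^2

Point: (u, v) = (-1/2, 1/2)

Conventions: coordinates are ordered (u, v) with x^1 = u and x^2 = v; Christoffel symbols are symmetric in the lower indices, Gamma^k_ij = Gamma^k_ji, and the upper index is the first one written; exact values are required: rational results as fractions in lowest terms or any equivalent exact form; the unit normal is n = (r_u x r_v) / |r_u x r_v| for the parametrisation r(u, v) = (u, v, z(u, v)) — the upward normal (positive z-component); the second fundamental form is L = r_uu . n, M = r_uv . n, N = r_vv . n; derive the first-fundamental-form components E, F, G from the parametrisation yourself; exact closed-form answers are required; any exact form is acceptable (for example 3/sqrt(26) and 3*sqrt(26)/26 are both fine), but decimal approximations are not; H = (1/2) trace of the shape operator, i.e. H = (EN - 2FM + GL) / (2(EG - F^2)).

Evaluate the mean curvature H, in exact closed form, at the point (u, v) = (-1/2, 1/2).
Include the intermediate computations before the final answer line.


z_u = -5/2, z_v = 17/6, z_uu = 2, z_uv = -1, z_vv = 14/3
E = 29/4, F = -85/12, G = 325/36; answer radicand W^2 = 275/18
unnormalised second-form numerators: l = 2, m = -1, n = 14/3; L = l/sqrt(275/18), and similarly M = m/sqrt(W^2), N = n/sqrt(W^2)
H = (E*n - 2*F*m + G*l) / (2*(EG - F^2)*sqrt(W^2)); E*n - 2*F*m + G*l = 679/18, EG - F^2 = 275/18, so H = (679/550)/sqrt(275/18)

Answer: H = 2037*sqrt(22)/30250


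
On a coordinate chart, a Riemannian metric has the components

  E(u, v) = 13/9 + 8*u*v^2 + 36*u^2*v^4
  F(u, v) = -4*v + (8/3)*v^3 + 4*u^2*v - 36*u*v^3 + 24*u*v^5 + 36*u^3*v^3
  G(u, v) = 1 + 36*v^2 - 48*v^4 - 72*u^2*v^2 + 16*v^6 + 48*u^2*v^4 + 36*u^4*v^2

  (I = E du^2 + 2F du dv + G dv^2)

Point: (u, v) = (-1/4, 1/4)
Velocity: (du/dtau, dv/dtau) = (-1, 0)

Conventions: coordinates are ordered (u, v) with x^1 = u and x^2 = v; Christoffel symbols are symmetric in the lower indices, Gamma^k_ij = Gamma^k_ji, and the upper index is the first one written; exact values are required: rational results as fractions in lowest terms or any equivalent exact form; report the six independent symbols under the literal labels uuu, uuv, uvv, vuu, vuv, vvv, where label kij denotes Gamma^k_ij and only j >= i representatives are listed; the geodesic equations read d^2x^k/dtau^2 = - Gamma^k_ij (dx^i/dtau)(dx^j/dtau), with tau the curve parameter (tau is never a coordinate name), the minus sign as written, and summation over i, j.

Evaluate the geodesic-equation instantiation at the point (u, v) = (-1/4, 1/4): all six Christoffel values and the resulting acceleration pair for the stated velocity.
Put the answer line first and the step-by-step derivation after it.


Answer: Gamma_uuu = 990/14441, Gamma_uuv = -1980/14441, Gamma_uvv = -12870/14441, Gamma_vuu = -2322/14441, Gamma_vuv = 4644/14441, Gamma_vvv = 30186/14441; accelerations (d^2u/dtau^2, d^2v/dtau^2) = (-990/14441, 2322/14441)

E = 12241/9216, F = -2365/3072, G = 2873/1024 at the point
E_u = 55/128, E_v = -55/64, F_u = -239/256, F_v = -457/256, G_u = 129/64, G_v = 1677/128
EG - F^2 = 14441/4608;  g^inv = (4608/14441) * [[2873/1024, 2365/3072], [2365/3072, 12241/9216]]
first-kind symbols [ij,l] = (1/2)(d_i g_jl + d_j g_il - d_l g_ij): [uu,u] = E_u/2 = 55/256, [uu,v] = F_u - E_v/2 = -129/256, [uv,u] = E_v/2 = -55/128, [uv,v] = G_u/2 = 129/128, [vv,u] = F_v - G_u/2 = -715/256, [vv,v] = G_v/2 = 1677/256
Gamma^u_ij = (G*[ij,u] - F*[ij,v])/(EG - F^2), Gamma^v_ij = (E*[ij,v] - F*[ij,u])/(EG - F^2)
Gamma_uuu = 990/14441, Gamma_uuv = -1980/14441, Gamma_uvv = -12870/14441, Gamma_vuu = -2322/14441, Gamma_vuv = 4644/14441, Gamma_vvv = 30186/14441
d^2u/dtau^2 = -(Gamma_uuu*(-1)^2 + 2*Gamma_uuv*(-1)*(0) + Gamma_uvv*(0)^2) = -990/14441
d^2v/dtau^2 = -(Gamma_vuu*(-1)^2 + 2*Gamma_vuv*(-1)*(0) + Gamma_vvv*(0)^2) = 2322/14441


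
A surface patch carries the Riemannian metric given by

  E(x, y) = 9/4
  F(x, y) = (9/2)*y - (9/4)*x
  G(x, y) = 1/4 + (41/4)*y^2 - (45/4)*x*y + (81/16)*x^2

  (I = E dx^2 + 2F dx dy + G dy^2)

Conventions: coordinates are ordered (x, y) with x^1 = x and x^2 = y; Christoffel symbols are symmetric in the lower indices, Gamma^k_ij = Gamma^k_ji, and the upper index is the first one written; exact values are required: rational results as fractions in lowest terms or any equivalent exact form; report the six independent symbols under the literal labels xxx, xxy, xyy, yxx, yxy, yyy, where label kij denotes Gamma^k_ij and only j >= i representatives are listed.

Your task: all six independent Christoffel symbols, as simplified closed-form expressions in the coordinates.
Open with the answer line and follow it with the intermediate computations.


Answer: Gamma_xxx = (-36*x + 72*y)/(45*x^2 - 36*x*y + 20*y^2 + 4), Gamma_xxy = (81*x^2 - 252*x*y + 180*y^2)/(45*x^2 - 36*x*y + 20*y^2 + 4), Gamma_xyy = (-729*x^3 + 2430*x^2*y + 288*x^2 - 3276*x*y^2 - 64*x*y - 36*x + 1640*y^3 + 40*y + 32)/(180*x^2 - 144*x*y + 80*y^2 + 16), Gamma_yxx = -36/(45*x^2 - 36*x*y + 20*y^2 + 4), Gamma_yxy = (81*x - 90*y)/(45*x^2 - 36*x*y + 20*y^2 + 4), Gamma_yyy = (-81*x^2 + 252*x*y - 18*x - 180*y^2 + 20*y)/(45*x^2 - 36*x*y + 20*y^2 + 4)

E = 9/4; F = (9/2)*y - (9/4)*x; G = 1/4 + (41/4)*y^2 - (45/4)*x*y + (81/16)*x^2
Gamma^k_ij = (1/2) g^{kl} (d_i g_jl + d_j g_il - d_l g_ij), with g^inv = (1/(EG-F^2)) [[G, -F], [-F, E]]
first partials: E_x = 0, E_y = 0, F_x = -9/4, F_y = 9/2, G_x = -(45/4)*y + (81/8)*x, G_y = (41/2)*y - (45/4)*x
D = EG - F^2 = 9/16 + (45/16)*y^2 - (81/16)*x*y + (405/64)*x^2
expanded: Gamma^x_xx = (G E_x - 2F F_x + F E_y)/(2D), Gamma^x_xy = (G E_y - F G_x)/(2D), Gamma^x_yy = (2G F_y - G G_x - F G_y)/(2D), Gamma^y_xx = (2E F_x - E E_y - F E_x)/(2D), Gamma^y_xy = (E G_x - F E_y)/(2D), Gamma^y_yy = (E G_y - 2F F_y + F G_x)/(2D); substitute and cancel common factors


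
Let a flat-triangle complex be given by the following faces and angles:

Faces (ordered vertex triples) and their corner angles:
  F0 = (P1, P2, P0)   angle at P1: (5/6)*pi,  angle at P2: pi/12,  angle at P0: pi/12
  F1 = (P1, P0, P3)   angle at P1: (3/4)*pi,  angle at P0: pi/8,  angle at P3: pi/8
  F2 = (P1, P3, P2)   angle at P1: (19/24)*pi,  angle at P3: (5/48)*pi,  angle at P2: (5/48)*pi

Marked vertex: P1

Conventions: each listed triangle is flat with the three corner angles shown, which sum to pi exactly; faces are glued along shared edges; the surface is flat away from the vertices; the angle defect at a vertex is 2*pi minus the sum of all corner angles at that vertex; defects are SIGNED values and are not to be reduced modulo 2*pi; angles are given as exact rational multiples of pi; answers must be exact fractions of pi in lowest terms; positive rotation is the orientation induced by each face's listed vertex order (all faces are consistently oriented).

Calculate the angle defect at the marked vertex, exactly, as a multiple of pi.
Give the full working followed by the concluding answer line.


Sum of corner angles at P1: (19/8)*pi
defect = 2*pi - (19/8)*pi

Answer: defect(P1) = (-3/8)*pi


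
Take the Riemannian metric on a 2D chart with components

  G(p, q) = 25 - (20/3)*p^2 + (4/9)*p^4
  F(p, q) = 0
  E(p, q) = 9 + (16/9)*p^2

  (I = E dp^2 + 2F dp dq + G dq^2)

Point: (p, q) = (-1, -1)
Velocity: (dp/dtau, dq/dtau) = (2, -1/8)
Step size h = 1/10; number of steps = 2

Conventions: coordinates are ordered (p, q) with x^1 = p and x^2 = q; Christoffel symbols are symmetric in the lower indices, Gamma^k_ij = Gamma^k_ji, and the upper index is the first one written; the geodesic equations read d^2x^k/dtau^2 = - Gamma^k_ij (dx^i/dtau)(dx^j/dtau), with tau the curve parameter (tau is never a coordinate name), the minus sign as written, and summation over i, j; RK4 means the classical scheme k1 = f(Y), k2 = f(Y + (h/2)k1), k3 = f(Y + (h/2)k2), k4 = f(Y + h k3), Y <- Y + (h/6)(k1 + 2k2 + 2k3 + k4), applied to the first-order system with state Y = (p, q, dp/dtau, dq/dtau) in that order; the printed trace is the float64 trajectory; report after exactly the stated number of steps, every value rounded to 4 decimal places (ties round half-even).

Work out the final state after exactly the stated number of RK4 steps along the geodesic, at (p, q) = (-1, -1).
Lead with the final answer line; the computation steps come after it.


Answer: p = -0.5875, q = -1.0225, dp/dtau = 2.1189, dq/dtau = -0.1032

f(Y) = (dp/dtau, dq/dtau, -Gamma^p_ij Y'^i Y'^j, -Gamma^q_ij Y'^i Y'^j) with the Gammas evaluated at the stage position; h = 0.100000; intermediate values shown to 6 dp
step 0: p = -1.0000, q = -1.0000, dp/dtau = 2.0000, dq/dtau = -0.1250
step 1:
  k1: at (p, q) = (-1.000000, -1.000000), (dp/dtau, dq/dtau) = (2.000000, -0.125000); Gamma_ppp = -0.164948, Gamma_ppq = 0.000000, Gamma_pqq = -0.536082, Gamma_qpp = 0.000000, Gamma_qpq = 0.307692, Gamma_qqq = 0.000000; k1 = (2.000000, -0.125000, 0.668170, 0.153846)
  k2: at (p, q) = (-0.900000, -1.006250), (dp/dtau, dq/dtau) = (2.033409, -0.117308); Gamma_ppp = -0.153257, Gamma_ppq = 0.000000, Gamma_pqq = -0.512644, Gamma_qpp = 0.000000, Gamma_qpq = 0.269058, Gamma_qqq = 0.000000; k2 = (2.033409, -0.117308, 0.640733, 0.128359)
  k3: at (p, q) = (-0.898330, -1.005865), (dp/dtau, dq/dtau) = (2.032037, -0.118582); Gamma_ppp = -0.153051, Gamma_ppq = 0.000000, Gamma_pqq = -0.512184, Gamma_qpp = 0.000000, Gamma_qpq = 0.268438, Gamma_qqq = 0.000000; k3 = (2.032037, -0.118582, 0.639174, 0.129367)
  k4: at (p, q) = (-0.796796, -1.011858), (dp/dtau, dq/dtau) = (2.063917, -0.112063); Gamma_ppp = -0.139853, Gamma_ppq = 0.000000, Gamma_pqq = -0.480054, Gamma_qpp = 0.000000, Gamma_qpq = 0.232129, Gamma_qqq = 0.000000; k4 = (2.063917, -0.112063, 0.601768, 0.107378)
  Y <- Y + (h/6)(k1 + 2k2 + 2k3 + k4): p = -0.7968, q = -1.0118, dp/dtau = 2.0638, dq/dtau = -0.1121
step 2:
  k1: at (p, q) = (-0.796753, -1.011814), (dp/dtau, dq/dtau) = (2.063829, -0.112055); Gamma_ppp = -0.139847, Gamma_ppq = 0.000000, Gamma_pqq = -0.480038, Gamma_qpp = 0.000000, Gamma_qpq = 0.232114, Gamma_qqq = 0.000000; k1 = (2.063829, -0.112055, 0.601691, 0.107359)
  k2: at (p, q) = (-0.693562, -1.017417), (dp/dtau, dq/dtau) = (2.093914, -0.106687); Gamma_ppp = -0.125112, Gamma_ppq = 0.000000, Gamma_pqq = -0.439079, Gamma_qpp = 0.000000, Gamma_qpq = 0.197625, Gamma_qqq = 0.000000; k2 = (2.093914, -0.106687, 0.553548, 0.088297)
  k3: at (p, q) = (-0.692058, -1.017148), (dp/dtau, dq/dtau) = (2.091507, -0.107641); Gamma_ppp = -0.124888, Gamma_ppq = 0.000000, Gamma_pqq = -0.438421, Gamma_qpp = 0.000000, Gamma_qpq = 0.197138, Gamma_qqq = 0.000000; k3 = (2.091507, -0.107641, 0.551388, 0.088764)
  k4: at (p, q) = (-0.587603, -1.022578), (dp/dtau, dq/dtau) = (2.118968, -0.103179); Gamma_ppp = -0.108659, Gamma_ppq = 0.000000, Gamma_pqq = -0.388712, Gamma_qpp = 0.000000, Gamma_qpq = 0.164256, Gamma_qqq = 0.000000; k4 = (2.118968, -0.103179, 0.492019, 0.071824)
  Y <- Y + (h/6)(k1 + 2k2 + 2k3 + k4): p = -0.5875, q = -1.0225, dp/dtau = 2.1189, dq/dtau = -0.1032


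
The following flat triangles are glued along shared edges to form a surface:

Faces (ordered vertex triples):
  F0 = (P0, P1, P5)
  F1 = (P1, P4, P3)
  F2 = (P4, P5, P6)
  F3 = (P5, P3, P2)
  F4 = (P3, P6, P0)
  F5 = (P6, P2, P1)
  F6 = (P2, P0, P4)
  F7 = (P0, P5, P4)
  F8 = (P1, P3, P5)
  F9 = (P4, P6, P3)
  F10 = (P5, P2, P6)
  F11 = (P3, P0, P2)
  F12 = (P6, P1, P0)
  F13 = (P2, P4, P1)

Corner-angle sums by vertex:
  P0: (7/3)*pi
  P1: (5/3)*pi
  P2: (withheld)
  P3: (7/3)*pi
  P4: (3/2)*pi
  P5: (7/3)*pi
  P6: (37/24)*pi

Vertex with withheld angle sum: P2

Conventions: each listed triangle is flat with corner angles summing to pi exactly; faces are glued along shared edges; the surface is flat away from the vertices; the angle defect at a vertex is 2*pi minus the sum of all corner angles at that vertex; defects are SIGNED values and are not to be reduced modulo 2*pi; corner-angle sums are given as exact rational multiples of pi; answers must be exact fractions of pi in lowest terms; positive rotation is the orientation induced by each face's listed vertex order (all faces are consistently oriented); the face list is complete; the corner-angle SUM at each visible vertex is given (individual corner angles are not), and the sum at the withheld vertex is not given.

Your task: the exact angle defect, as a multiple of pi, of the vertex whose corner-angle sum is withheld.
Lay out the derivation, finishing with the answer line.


V = 7, E = 21, F = 14; chi = V - E + F = 0
Gauss-Bonnet: total defect = 2*pi*chi = 0; visible defects sum to (7/24)*pi

Answer: defect(P2) = (-7/24)*pi


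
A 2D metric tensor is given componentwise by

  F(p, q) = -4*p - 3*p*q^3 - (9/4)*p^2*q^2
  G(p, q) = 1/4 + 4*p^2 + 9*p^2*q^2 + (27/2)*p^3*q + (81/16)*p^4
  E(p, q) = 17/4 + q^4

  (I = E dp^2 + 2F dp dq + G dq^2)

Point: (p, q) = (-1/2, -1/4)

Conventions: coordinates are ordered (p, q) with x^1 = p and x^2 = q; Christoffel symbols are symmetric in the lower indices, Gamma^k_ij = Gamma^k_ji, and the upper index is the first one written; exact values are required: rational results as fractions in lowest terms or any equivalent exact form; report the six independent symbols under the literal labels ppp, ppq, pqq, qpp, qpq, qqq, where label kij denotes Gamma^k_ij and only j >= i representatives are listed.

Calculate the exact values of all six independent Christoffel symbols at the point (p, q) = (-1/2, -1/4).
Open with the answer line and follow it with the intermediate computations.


Answer: Gamma_ppp = 60137/43312, Gamma_ppq = 75993/43312, Gamma_pqq = 116105/43312, Gamma_qpp = -131769/43312, Gamma_qpq = -167209/43312, Gamma_qqq = -134489/43312

E = 1089/256, F = 497/256, G = 545/256 at the point
E_p = 0, E_q = -1/16, F_p = -61/16, F_q = 9/16, G_p = -77/8, G_q = -45/16
EG - F^2 = 2707/512;  g^inv = (512/2707) * [[545/256, -497/256], [-497/256, 1089/256]]
first-kind symbols [ij,l] = (1/2)(d_i g_jl + d_j g_il - d_l g_ij): [pp,p] = E_p/2 = 0, [pp,q] = F_p - E_q/2 = -121/32, [pq,p] = E_q/2 = -1/32, [pq,q] = G_p/2 = -77/16, [qq,p] = F_q - G_p/2 = 43/8, [qq,q] = G_q/2 = -45/32
Gamma^p_ij = (G*[ij,p] - F*[ij,q])/(EG - F^2), Gamma^q_ij = (E*[ij,q] - F*[ij,p])/(EG - F^2)


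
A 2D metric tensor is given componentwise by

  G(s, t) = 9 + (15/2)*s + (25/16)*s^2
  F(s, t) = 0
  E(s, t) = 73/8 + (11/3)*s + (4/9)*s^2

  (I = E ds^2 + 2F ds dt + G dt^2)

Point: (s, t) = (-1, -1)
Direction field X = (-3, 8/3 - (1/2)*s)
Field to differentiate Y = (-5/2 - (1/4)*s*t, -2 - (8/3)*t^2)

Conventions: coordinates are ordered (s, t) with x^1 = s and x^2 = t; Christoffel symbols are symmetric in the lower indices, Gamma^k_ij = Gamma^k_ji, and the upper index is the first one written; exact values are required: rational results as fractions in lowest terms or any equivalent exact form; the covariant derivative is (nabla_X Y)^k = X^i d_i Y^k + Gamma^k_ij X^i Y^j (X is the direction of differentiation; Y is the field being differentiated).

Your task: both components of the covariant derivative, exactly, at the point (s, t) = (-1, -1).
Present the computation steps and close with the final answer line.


E = 425/72, F = 0, G = 49/16 at the point
E_s = 25/9, E_t = 0, F_s = 0, F_t = 0, G_s = 35/8, G_t = 0
EG - F^2 = 20825/1152;  g^inv = (1152/20825) * [[49/16, 0], [0, 425/72]]
first-kind symbols [ij,l] = (1/2)(d_i g_jl + d_j g_il - d_l g_ij): [ss,s] = E_s/2 = 25/18, [ss,t] = F_s - E_t/2 = 0, [st,s] = E_t/2 = 0, [st,t] = G_s/2 = 35/16, [tt,s] = F_t - G_s/2 = -35/16, [tt,t] = G_t/2 = 0
Gamma^s_ij = (G*[ij,s] - F*[ij,t])/(EG - F^2), Gamma^t_ij = (E*[ij,t] - F*[ij,s])/(EG - F^2)
Gamma_sss = 4/17, Gamma_sst = 0, Gamma_stt = -63/170, Gamma_tss = 0, Gamma_tst = 5/7, Gamma_ttt = 0
X = (-3, 19/6), Y = (-11/4, -14/3) at the point

Answer: (nabla_X Y)^s = 15217/2040, (nabla_X Y)^t = 10417/504
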